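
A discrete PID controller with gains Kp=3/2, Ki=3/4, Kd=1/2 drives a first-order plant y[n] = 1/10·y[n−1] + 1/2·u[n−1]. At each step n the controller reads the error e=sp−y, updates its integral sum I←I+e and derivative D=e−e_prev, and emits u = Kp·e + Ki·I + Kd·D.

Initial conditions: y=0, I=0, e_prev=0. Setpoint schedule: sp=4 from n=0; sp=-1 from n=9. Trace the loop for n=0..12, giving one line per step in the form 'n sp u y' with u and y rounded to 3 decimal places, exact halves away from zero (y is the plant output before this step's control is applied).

0 4 11.000 0.000
1 4 -3.125 5.500
2 4 16.409 -1.013
3 4 -8.156 8.103
4 4 24.595 -3.268
5 4 -17.546 11.971
6 4 37.848 -7.576
7 4 -34.035 18.167
8 4 59.972 -15.201
9 -1 -76.144 28.466
10 -1 101.241 -35.226
11 -1 -131.325 47.098
12 -1 170.902 -60.953

(exact arithmetic carried between steps; '≈' marks a value shown rounded to 6 d.p. or computed from one; I and e_prev carry over from the previous line; the table rounds u and y to 3 d.p., halves away from zero)
n=0: y=0, sp=4, e=sp−y=4; I=4, D=e−e_prev=4; u=3/2·4+3/4·4+1/2·4=11; next y=1/10·0+1/2·11=5.5
n=1: y=5.5, sp=4, e=sp−y=-1.5; I=2.5, D=e−e_prev=-5.5; u=3/2·(-1.5)+3/4·2.5+1/2·(-5.5)=-3.125; next y=1/10·5.5+1/2·(-3.125)=-1.0125
n=2: y=-1.0125, sp=4, e=sp−y=5.0125; I=7.5125, D=e−e_prev=6.5125; u=3/2·5.0125+3/4·7.5125+1/2·6.5125=16.409375; next y=1/10·(-1.0125)+1/2·16.409375≈8.103438
n=3: y≈8.103438, sp=4, e=sp−y≈-4.103438; I≈3.409063, D=e−e_prev≈-9.115938; u=3/2·(-4.103438)+3/4·3.409063+1/2·(-9.115938)≈-8.156328; next y=1/10·8.103438+1/2·(-8.156328)≈-3.267820
n=4: y≈-3.267820, sp=4, e=sp−y≈7.267820; I≈10.676883, D=e−e_prev≈11.371258; u=3/2·7.267820+3/4·10.676883+1/2·11.371258≈24.595021; next y=1/10·(-3.267820)+1/2·24.595021≈11.970729
n=5: y≈11.970729, sp=4, e=sp−y≈-7.970729; I≈2.706154, D=e−e_prev≈-15.238549; u=3/2·(-7.970729)+3/4·2.706154+1/2·(-15.238549)≈-17.545752; next y=1/10·11.970729+1/2·(-17.545752)≈-7.575803
n=6: y≈-7.575803, sp=4, e=sp−y≈11.575803; I≈14.281957, D=e−e_prev≈19.546532; u=3/2·11.575803+3/4·14.281957+1/2·19.546532≈37.848439; next y=1/10·(-7.575803)+1/2·37.848439≈18.166639
n=7: y≈18.166639, sp=4, e=sp−y≈-14.166639; I≈0.115318, D=e−e_prev≈-25.742442; u=3/2·(-14.166639)+3/4·0.115318+1/2·(-25.742442)≈-34.034691; next y=1/10·18.166639+1/2·(-34.034691)≈-15.200681
n=8: y≈-15.200681, sp=4, e=sp−y≈19.200681; I≈19.316000, D=e−e_prev≈33.367320; u=3/2·19.200681+3/4·19.316000+1/2·33.367320≈59.971682; next y=1/10·(-15.200681)+1/2·59.971682≈28.465773
n=9: y≈28.465773, sp=-1, e=sp−y≈-29.465773; I≈-10.149773, D=e−e_prev≈-48.666454; u=3/2·(-29.465773)+3/4·(-10.149773)+1/2·(-48.666454)≈-76.144217; next y=1/10·28.465773+1/2·(-76.144217)≈-35.225531
n=10: y≈-35.225531, sp=-1, e=sp−y≈34.225531; I≈24.075758, D=e−e_prev≈63.691304; u=3/2·34.225531+3/4·24.075758+1/2·63.691304≈101.240767; next y=1/10·(-35.225531)+1/2·101.240767≈47.097830
n=11: y≈47.097830, sp=-1, e=sp−y≈-48.097830; I≈-24.022073, D=e−e_prev≈-82.323361; u=3/2·(-48.097830)+3/4·(-24.022073)+1/2·(-82.323361)≈-131.324981; next y=1/10·47.097830+1/2·(-131.324981)≈-60.952707
n=12: y≈-60.952707, sp=-1, e=sp−y≈59.952707; I≈35.930635, D=e−e_prev≈108.050538; u=3/2·59.952707+3/4·35.930635+1/2·108.050538≈170.902306; next y=1/10·(-60.952707)+1/2·170.902306≈79.355882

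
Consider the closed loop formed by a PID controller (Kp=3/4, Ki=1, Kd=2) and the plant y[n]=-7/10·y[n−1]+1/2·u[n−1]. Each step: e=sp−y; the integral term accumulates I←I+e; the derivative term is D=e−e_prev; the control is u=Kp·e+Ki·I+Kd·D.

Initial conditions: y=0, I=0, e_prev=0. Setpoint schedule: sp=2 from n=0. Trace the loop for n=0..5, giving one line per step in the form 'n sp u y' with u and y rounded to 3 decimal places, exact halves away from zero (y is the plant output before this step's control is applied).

0 2 7.500 0.000
1 2 -8.563 3.750
2 2 37.148 -6.906
3 2 -88.938 23.409
4 2 266.272 -60.855
5 2 -726.613 175.735

(exact arithmetic carried between steps; '≈' marks a value shown rounded to 6 d.p. or computed from one; I and e_prev carry over from the previous line; the table rounds u and y to 3 d.p., halves away from zero)
n=0: y=0, sp=2, e=sp−y=2; I=2, D=e−e_prev=2; u=3/4·2+1·2+2·2=7.5; next y=-7/10·0+1/2·7.5=3.75
n=1: y=3.75, sp=2, e=sp−y=-1.75; I=0.25, D=e−e_prev=-3.75; u=3/4·(-1.75)+1·0.25+2·(-3.75)=-8.5625; next y=-7/10·3.75+1/2·(-8.5625)=-6.90625
n=2: y=-6.90625, sp=2, e=sp−y=8.90625; I=9.15625, D=e−e_prev=10.65625; u=3/4·8.90625+1·9.15625+2·10.65625≈37.148438; next y=-7/10·(-6.90625)+1/2·37.148438≈23.408594
n=3: y≈23.408594, sp=2, e=sp−y≈-21.408594; I≈-12.252344, D=e−e_prev≈-30.314844; u=3/4·(-21.408594)+1·(-12.252344)+2·(-30.314844)≈-88.938477; next y=-7/10·23.408594+1/2·(-88.938477)≈-60.855254
n=4: y≈-60.855254, sp=2, e=sp−y≈62.855254; I≈50.602910, D=e−e_prev≈84.263848; u=3/4·62.855254+1·50.602910+2·84.263848≈266.272046; next y=-7/10·(-60.855254)+1/2·266.272046≈175.734701
n=5: y≈175.734701, sp=2, e=sp−y≈-173.734701; I≈-123.131791, D=e−e_prev≈-236.589955; u=3/4·(-173.734701)+1·(-123.131791)+2·(-236.589955)≈-726.612725; next y=-7/10·175.734701+1/2·(-726.612725)≈-486.320653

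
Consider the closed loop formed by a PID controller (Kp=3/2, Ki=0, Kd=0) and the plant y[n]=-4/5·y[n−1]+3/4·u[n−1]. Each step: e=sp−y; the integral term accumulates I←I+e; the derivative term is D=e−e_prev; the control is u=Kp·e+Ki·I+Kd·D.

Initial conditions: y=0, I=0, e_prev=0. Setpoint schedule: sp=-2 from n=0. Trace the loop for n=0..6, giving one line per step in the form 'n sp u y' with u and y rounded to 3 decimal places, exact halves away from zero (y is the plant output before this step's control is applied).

(exact arithmetic carried between steps; '≈' marks a value shown rounded to 6 d.p. or computed from one; I and e_prev carry over from the previous line; the table rounds u and y to 3 d.p., halves away from zero)
n=0: y=0, sp=-2, e=sp−y=-2; I=-2, D=e−e_prev=-2; u=3/2·(-2)+0·(-2)+0·(-2)=-3; next y=-4/5·0+3/4·(-3)=-2.25
n=1: y=-2.25, sp=-2, e=sp−y=0.25; I=-1.75, D=e−e_prev=2.25; u=3/2·0.25+0·(-1.75)+0·2.25=0.375; next y=-4/5·(-2.25)+3/4·0.375=2.08125
n=2: y=2.08125, sp=-2, e=sp−y=-4.08125; I=-5.83125, D=e−e_prev=-4.33125; u=3/2·(-4.08125)+0·(-5.83125)+0·(-4.33125)=-6.121875; next y=-4/5·2.08125+3/4·(-6.121875)≈-6.256406
n=3: y≈-6.256406, sp=-2, e=sp−y≈4.256406; I≈-1.574844, D=e−e_prev≈8.337656; u=3/2·4.256406+0·(-1.574844)+0·8.337656≈6.384609; next y=-4/5·(-6.256406)+3/4·6.384609≈9.793582
n=4: y≈9.793582, sp=-2, e=sp−y≈-11.793582; I≈-13.368426, D=e−e_prev≈-16.049988; u=3/2·(-11.793582)+0·(-13.368426)+0·(-16.049988)≈-17.690373; next y=-4/5·9.793582+3/4·(-17.690373)≈-21.102645
n=5: y≈-21.102645, sp=-2, e=sp−y≈19.102645; I≈5.734220, D=e−e_prev≈30.896227; u=3/2·19.102645+0·5.734220+0·30.896227≈28.653968; next y=-4/5·(-21.102645)+3/4·28.653968≈38.372592
n=6: y≈38.372592, sp=-2, e=sp−y≈-40.372592; I≈-34.638373, D=e−e_prev≈-59.475238; u=3/2·(-40.372592)+0·(-34.638373)+0·(-59.475238)≈-60.558889; next y=-4/5·38.372592+3/4·(-60.558889)≈-76.117240

0 -2 -3.000 0.000
1 -2 0.375 -2.250
2 -2 -6.122 2.081
3 -2 6.385 -6.256
4 -2 -17.690 9.794
5 -2 28.654 -21.103
6 -2 -60.559 38.373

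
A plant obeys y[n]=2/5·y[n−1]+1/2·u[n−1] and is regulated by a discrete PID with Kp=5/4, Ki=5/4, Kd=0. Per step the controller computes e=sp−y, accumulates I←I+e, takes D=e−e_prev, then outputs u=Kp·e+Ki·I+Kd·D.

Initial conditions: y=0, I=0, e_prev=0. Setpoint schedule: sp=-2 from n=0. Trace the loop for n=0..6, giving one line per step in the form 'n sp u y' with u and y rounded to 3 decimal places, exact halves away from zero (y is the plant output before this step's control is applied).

0 -2 -5.000 0.000
1 -2 -1.250 -2.500
2 -2 -2.813 -1.625
3 -2 -2.203 -2.056
4 -2 -2.463 -1.924
5 -2 -2.365 -2.001
6 -2 -2.409 -1.983

(exact arithmetic carried between steps; '≈' marks a value shown rounded to 6 d.p. or computed from one; I and e_prev carry over from the previous line; the table rounds u and y to 3 d.p., halves away from zero)
n=0: y=0, sp=-2, e=sp−y=-2; I=-2, D=e−e_prev=-2; u=5/4·(-2)+5/4·(-2)+0·(-2)=-5; next y=2/5·0+1/2·(-5)=-2.5
n=1: y=-2.5, sp=-2, e=sp−y=0.5; I=-1.5, D=e−e_prev=2.5; u=5/4·0.5+5/4·(-1.5)+0·2.5=-1.25; next y=2/5·(-2.5)+1/2·(-1.25)=-1.625
n=2: y=-1.625, sp=-2, e=sp−y=-0.375; I=-1.875, D=e−e_prev=-0.875; u=5/4·(-0.375)+5/4·(-1.875)+0·(-0.875)=-2.8125; next y=2/5·(-1.625)+1/2·(-2.8125)=-2.05625
n=3: y=-2.05625, sp=-2, e=sp−y=0.05625; I=-1.81875, D=e−e_prev=0.43125; u=5/4·0.05625+5/4·(-1.81875)+0·0.43125=-2.203125; next y=2/5·(-2.05625)+1/2·(-2.203125)≈-1.924063
n=4: y≈-1.924063, sp=-2, e=sp−y≈-0.075938; I≈-1.894688, D=e−e_prev≈-0.132188; u=5/4·(-0.075938)+5/4·(-1.894688)+0·(-0.132188)≈-2.463281; next y=2/5·(-1.924063)+1/2·(-2.463281)≈-2.001266
n=5: y≈-2.001266, sp=-2, e=sp−y≈0.001266; I≈-1.893422, D=e−e_prev≈0.077203; u=5/4·0.001266+5/4·(-1.893422)+0·0.077203≈-2.365195; next y=2/5·(-2.001266)+1/2·(-2.365195)≈-1.983104
n=6: y≈-1.983104, sp=-2, e=sp−y≈-0.016896; I≈-1.910318, D=e−e_prev≈-0.018162; u=5/4·(-0.016896)+5/4·(-1.910318)+0·(-0.018162)≈-2.409018; next y=2/5·(-1.983104)+1/2·(-2.409018)≈-1.997750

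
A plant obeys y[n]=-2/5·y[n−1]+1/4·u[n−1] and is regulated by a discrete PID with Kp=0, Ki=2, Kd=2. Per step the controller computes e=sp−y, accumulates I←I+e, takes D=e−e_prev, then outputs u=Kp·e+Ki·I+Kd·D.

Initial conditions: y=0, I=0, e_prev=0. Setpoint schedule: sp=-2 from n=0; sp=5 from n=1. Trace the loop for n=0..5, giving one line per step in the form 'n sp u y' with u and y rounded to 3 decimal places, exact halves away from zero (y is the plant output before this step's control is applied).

(exact arithmetic carried between steps; '≈' marks a value shown rounded to 6 d.p. or computed from one; I and e_prev carry over from the previous line; the table rounds u and y to 3 d.p., halves away from zero)
n=0: y=0, sp=-2, e=sp−y=-2; I=-2, D=e−e_prev=-2; u=0·(-2)+2·(-2)+2·(-2)=-8; next y=-2/5·0+1/4·(-8)=-2
n=1: y=-2, sp=5, e=sp−y=7; I=5, D=e−e_prev=9; u=0·7+2·5+2·9=28; next y=-2/5·(-2)+1/4·28=7.8
n=2: y=7.8, sp=5, e=sp−y=-2.8; I=2.2, D=e−e_prev=-9.8; u=0·(-2.8)+2·2.2+2·(-9.8)=-15.2; next y=-2/5·7.8+1/4·(-15.2)=-6.92
n=3: y=-6.92, sp=5, e=sp−y=11.92; I=14.12, D=e−e_prev=14.72; u=0·11.92+2·14.12+2·14.72=57.68; next y=-2/5·(-6.92)+1/4·57.68=17.188
n=4: y=17.188, sp=5, e=sp−y=-12.188; I=1.932, D=e−e_prev=-24.108; u=0·(-12.188)+2·1.932+2·(-24.108)=-44.352; next y=-2/5·17.188+1/4·(-44.352)=-17.9632
n=5: y=-17.9632, sp=5, e=sp−y=22.9632; I=24.8952, D=e−e_prev=35.1512; u=0·22.9632+2·24.8952+2·35.1512=120.0928; next y=-2/5·(-17.9632)+1/4·120.0928=37.20848

0 -2 -8.000 0.000
1 5 28.000 -2.000
2 5 -15.200 7.800
3 5 57.680 -6.920
4 5 -44.352 17.188
5 5 120.093 -17.963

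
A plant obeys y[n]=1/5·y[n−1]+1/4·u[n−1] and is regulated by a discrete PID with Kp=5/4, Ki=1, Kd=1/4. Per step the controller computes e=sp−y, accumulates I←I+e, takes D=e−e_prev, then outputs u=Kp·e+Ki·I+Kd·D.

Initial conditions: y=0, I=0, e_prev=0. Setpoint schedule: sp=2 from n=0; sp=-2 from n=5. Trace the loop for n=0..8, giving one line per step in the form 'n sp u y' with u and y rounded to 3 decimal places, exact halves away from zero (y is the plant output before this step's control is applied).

0 2 5.000 0.000
1 2 3.375 1.250
2 2 4.828 1.094
3 2 4.865 1.426
4 2 5.333 1.501
5 -2 -4.480 1.634
6 -2 -1.013 -0.793
7 -2 -3.780 -0.412
8 -2 -3.734 -1.027

(exact arithmetic carried between steps; '≈' marks a value shown rounded to 6 d.p. or computed from one; I and e_prev carry over from the previous line; the table rounds u and y to 3 d.p., halves away from zero)
n=0: y=0, sp=2, e=sp−y=2; I=2, D=e−e_prev=2; u=5/4·2+1·2+1/4·2=5; next y=1/5·0+1/4·5=1.25
n=1: y=1.25, sp=2, e=sp−y=0.75; I=2.75, D=e−e_prev=-1.25; u=5/4·0.75+1·2.75+1/4·(-1.25)=3.375; next y=1/5·1.25+1/4·3.375=1.09375
n=2: y=1.09375, sp=2, e=sp−y=0.90625; I=3.65625, D=e−e_prev=0.15625; u=5/4·0.90625+1·3.65625+1/4·0.15625=4.828125; next y=1/5·1.09375+1/4·4.828125≈1.425781
n=3: y≈1.425781, sp=2, e=sp−y≈0.574219; I≈4.230469, D=e−e_prev≈-0.332031; u=5/4·0.574219+1·4.230469+1/4·(-0.332031)≈4.865234; next y=1/5·1.425781+1/4·4.865234≈1.501465
n=4: y≈1.501465, sp=2, e=sp−y≈0.498535; I≈4.729004, D=e−e_prev≈-0.075684; u=5/4·0.498535+1·4.729004+1/4·(-0.075684)≈5.333252; next y=1/5·1.501465+1/4·5.333252≈1.633606
n=5: y≈1.633606, sp=-2, e=sp−y≈-3.633606; I≈1.095398, D=e−e_prev≈-4.132141; u=5/4·(-3.633606)+1·1.095398+1/4·(-4.132141)≈-4.479645; next y=1/5·1.633606+1/4·(-4.479645)≈-0.793190
n=6: y≈-0.793190, sp=-2, e=sp−y≈-1.206810; I≈-0.111412, D=e−e_prev≈2.426796; u=5/4·(-1.206810)+1·(-0.111412)+1/4·2.426796≈-1.013226; next y=1/5·(-0.793190)+1/4·(-1.013226)≈-0.411944
n=7: y≈-0.411944, sp=-2, e=sp−y≈-1.588056; I≈-1.699468, D=e−e_prev≈-0.381246; u=5/4·(-1.588056)+1·(-1.699468)+1/4·(-0.381246)≈-3.779849; next y=1/5·(-0.411944)+1/4·(-3.779849)≈-1.027351
n=8: y≈-1.027351, sp=-2, e=sp−y≈-0.972649; I≈-2.672117, D=e−e_prev≈0.615407; u=5/4·(-0.972649)+1·(-2.672117)+1/4·0.615407≈-3.734076; next y=1/5·(-1.027351)+1/4·(-3.734076)≈-1.138989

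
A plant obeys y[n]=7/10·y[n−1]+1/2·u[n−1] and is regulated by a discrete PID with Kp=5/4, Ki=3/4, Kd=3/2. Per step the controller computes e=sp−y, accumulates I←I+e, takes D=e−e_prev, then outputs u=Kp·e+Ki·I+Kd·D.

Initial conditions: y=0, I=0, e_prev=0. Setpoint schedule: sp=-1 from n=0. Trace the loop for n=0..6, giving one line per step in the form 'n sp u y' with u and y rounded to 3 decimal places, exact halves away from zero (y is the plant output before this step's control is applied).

0 -1 -3.500 0.000
1 -1 3.375 -1.750
2 -1 -6.431 0.463
3 -1 7.531 -2.892
4 -1 -12.297 1.741
5 -1 15.945 -4.930
6 -1 -24.194 4.522

(exact arithmetic carried between steps; '≈' marks a value shown rounded to 6 d.p. or computed from one; I and e_prev carry over from the previous line; the table rounds u and y to 3 d.p., halves away from zero)
n=0: y=0, sp=-1, e=sp−y=-1; I=-1, D=e−e_prev=-1; u=5/4·(-1)+3/4·(-1)+3/2·(-1)=-3.5; next y=7/10·0+1/2·(-3.5)=-1.75
n=1: y=-1.75, sp=-1, e=sp−y=0.75; I=-0.25, D=e−e_prev=1.75; u=5/4·0.75+3/4·(-0.25)+3/2·1.75=3.375; next y=7/10·(-1.75)+1/2·3.375=0.4625
n=2: y=0.4625, sp=-1, e=sp−y=-1.4625; I=-1.7125, D=e−e_prev=-2.2125; u=5/4·(-1.4625)+3/4·(-1.7125)+3/2·(-2.2125)=-6.43125; next y=7/10·0.4625+1/2·(-6.43125)=-2.891875
n=3: y=-2.891875, sp=-1, e=sp−y=1.891875; I=0.179375, D=e−e_prev=3.354375; u=5/4·1.891875+3/4·0.179375+3/2·3.354375≈7.530938; next y=7/10·(-2.891875)+1/2·7.530938≈1.741156
n=4: y≈1.741156, sp=-1, e=sp−y≈-2.741156; I≈-2.561781, D=e−e_prev≈-4.633031; u=5/4·(-2.741156)+3/4·(-2.561781)+3/2·(-4.633031)≈-12.297328; next y=7/10·1.741156+1/2·(-12.297328)≈-4.929855
n=5: y≈-4.929855, sp=-1, e=sp−y≈3.929855; I≈1.368073, D=e−e_prev≈6.671011; u=5/4·3.929855+3/4·1.368073+3/2·6.671011≈15.944890; next y=7/10·(-4.929855)+1/2·15.944890≈4.521547
n=6: y≈4.521547, sp=-1, e=sp−y≈-5.521547; I≈-4.153473, D=e−e_prev≈-9.451401; u=5/4·(-5.521547)+3/4·(-4.153473)+3/2·(-9.451401)≈-24.194140; next y=7/10·4.521547+1/2·(-24.194140)≈-8.931987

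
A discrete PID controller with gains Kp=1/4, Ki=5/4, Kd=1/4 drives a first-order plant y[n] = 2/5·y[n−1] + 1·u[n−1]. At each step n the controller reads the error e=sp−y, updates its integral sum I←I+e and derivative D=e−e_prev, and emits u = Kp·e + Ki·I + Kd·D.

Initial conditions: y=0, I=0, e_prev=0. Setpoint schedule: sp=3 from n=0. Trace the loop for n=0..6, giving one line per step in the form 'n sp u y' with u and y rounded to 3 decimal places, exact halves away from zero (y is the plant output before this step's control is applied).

(exact arithmetic carried between steps; '≈' marks a value shown rounded to 6 d.p. or computed from one; I and e_prev carry over from the previous line; the table rounds u and y to 3 d.p., halves away from zero)
n=0: y=0, sp=3, e=sp−y=3; I=3, D=e−e_prev=3; u=1/4·3+5/4·3+1/4·3=5.25; next y=2/5·0+1·5.25=5.25
n=1: y=5.25, sp=3, e=sp−y=-2.25; I=0.75, D=e−e_prev=-5.25; u=1/4·(-2.25)+5/4·0.75+1/4·(-5.25)=-0.9375; next y=2/5·5.25+1·(-0.9375)=1.1625
n=2: y=1.1625, sp=3, e=sp−y=1.8375; I=2.5875, D=e−e_prev=4.0875; u=1/4·1.8375+5/4·2.5875+1/4·4.0875=4.715625; next y=2/5·1.1625+1·4.715625=5.180625
n=3: y=5.180625, sp=3, e=sp−y=-2.180625; I=0.406875, D=e−e_prev=-4.018125; u=1/4·(-2.180625)+5/4·0.406875+1/4·(-4.018125)≈-1.041094; next y=2/5·5.180625+1·(-1.041094)≈1.031156
n=4: y≈1.031156, sp=3, e=sp−y≈1.968844; I≈2.375719, D=e−e_prev≈4.149469; u=1/4·1.968844+5/4·2.375719+1/4·4.149469≈4.499227; next y=2/5·1.031156+1·4.499227≈4.911689
n=5: y≈4.911689, sp=3, e=sp−y≈-1.911689; I≈0.464030, D=e−e_prev≈-3.880533; u=1/4·(-1.911689)+5/4·0.464030+1/4·(-3.880533)≈-0.868018; next y=2/5·4.911689+1·(-0.868018)≈1.096657
n=6: y≈1.096657, sp=3, e=sp−y≈1.903343; I≈2.367372, D=e−e_prev≈3.815032; u=1/4·1.903343+5/4·2.367372+1/4·3.815032≈4.388809; next y=2/5·1.096657+1·4.388809≈4.827472

0 3 5.250 0.000
1 3 -0.938 5.250
2 3 4.716 1.163
3 3 -1.041 5.181
4 3 4.499 1.031
5 3 -0.868 4.912
6 3 4.389 1.097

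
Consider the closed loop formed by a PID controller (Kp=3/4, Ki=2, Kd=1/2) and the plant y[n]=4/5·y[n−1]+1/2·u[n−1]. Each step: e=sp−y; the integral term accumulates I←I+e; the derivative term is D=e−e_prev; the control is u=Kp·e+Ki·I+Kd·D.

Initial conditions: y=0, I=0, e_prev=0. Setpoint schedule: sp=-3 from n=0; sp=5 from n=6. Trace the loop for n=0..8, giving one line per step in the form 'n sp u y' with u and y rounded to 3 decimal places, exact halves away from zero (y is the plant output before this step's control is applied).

0 -3 -9.750 0.000
1 -3 1.594 -4.875
2 -3 -2.852 -3.103
3 -3 0.858 -3.909
4 -3 -1.662 -2.698
5 -3 -0.713 -2.990
6 5 24.336 -2.748
7 5 -5.379 9.969
8 5 6.262 5.286

(exact arithmetic carried between steps; '≈' marks a value shown rounded to 6 d.p. or computed from one; I and e_prev carry over from the previous line; the table rounds u and y to 3 d.p., halves away from zero)
n=0: y=0, sp=-3, e=sp−y=-3; I=-3, D=e−e_prev=-3; u=3/4·(-3)+2·(-3)+1/2·(-3)=-9.75; next y=4/5·0+1/2·(-9.75)=-4.875
n=1: y=-4.875, sp=-3, e=sp−y=1.875; I=-1.125, D=e−e_prev=4.875; u=3/4·1.875+2·(-1.125)+1/2·4.875=1.59375; next y=4/5·(-4.875)+1/2·1.59375=-3.103125
n=2: y=-3.103125, sp=-3, e=sp−y=0.103125; I=-1.021875, D=e−e_prev=-1.771875; u=3/4·0.103125+2·(-1.021875)+1/2·(-1.771875)≈-2.852344; next y=4/5·(-3.103125)+1/2·(-2.852344)≈-3.908672
n=3: y≈-3.908672, sp=-3, e=sp−y≈0.908672; I≈-0.113203, D=e−e_prev≈0.805547; u=3/4·0.908672+2·(-0.113203)+1/2·0.805547≈0.857871; next y=4/5·(-3.908672)+1/2·0.857871≈-2.698002
n=4: y≈-2.698002, sp=-3, e=sp−y≈-0.301998; I≈-0.415201, D=e−e_prev≈-1.210670; u=3/4·(-0.301998)+2·(-0.415201)+1/2·(-1.210670)≈-1.662236; next y=4/5·(-2.698002)+1/2·(-1.662236)≈-2.989519
n=5: y≈-2.989519, sp=-3, e=sp−y≈-0.010481; I≈-0.425682, D=e−e_prev≈0.291518; u=3/4·(-0.010481)+2·(-0.425682)+1/2·0.291518≈-0.713465; next y=4/5·(-2.989519)+1/2·(-0.713465)≈-2.748348
n=6: y≈-2.748348, sp=5, e=sp−y≈7.748348; I≈7.322666, D=e−e_prev≈7.758829; u=3/4·7.748348+2·7.322666+1/2·7.758829≈24.336008; next y=4/5·(-2.748348)+1/2·24.336008≈9.969326
n=7: y≈9.969326, sp=5, e=sp−y≈-4.969326; I≈2.353341, D=e−e_prev≈-12.717674; u=3/4·(-4.969326)+2·2.353341+1/2·(-12.717674)≈-5.379149; next y=4/5·9.969326+1/2·(-5.379149)≈5.285886
n=8: y≈5.285886, sp=5, e=sp−y≈-0.285886; I≈2.067455, D=e−e_prev≈4.683440; u=3/4·(-0.285886)+2·2.067455+1/2·4.683440≈6.262216; next y=4/5·5.285886+1/2·6.262216≈7.359816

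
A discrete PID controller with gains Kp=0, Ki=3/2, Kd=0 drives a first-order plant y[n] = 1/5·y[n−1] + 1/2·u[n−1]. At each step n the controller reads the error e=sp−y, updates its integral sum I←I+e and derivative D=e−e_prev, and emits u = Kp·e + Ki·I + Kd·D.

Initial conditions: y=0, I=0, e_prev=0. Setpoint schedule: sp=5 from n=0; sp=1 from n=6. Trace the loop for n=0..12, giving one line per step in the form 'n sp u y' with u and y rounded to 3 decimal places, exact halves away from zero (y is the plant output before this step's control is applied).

(exact arithmetic carried between steps; '≈' marks a value shown rounded to 6 d.p. or computed from one; I and e_prev carry over from the previous line; the table rounds u and y to 3 d.p., halves away from zero)
n=0: y=0, sp=5, e=sp−y=5; I=5, D=e−e_prev=5; u=0·5+3/2·5+0·5=7.5; next y=1/5·0+1/2·7.5=3.75
n=1: y=3.75, sp=5, e=sp−y=1.25; I=6.25, D=e−e_prev=-3.75; u=0·1.25+3/2·6.25+0·(-3.75)=9.375; next y=1/5·3.75+1/2·9.375=5.4375
n=2: y=5.4375, sp=5, e=sp−y=-0.4375; I=5.8125, D=e−e_prev=-1.6875; u=0·(-0.4375)+3/2·5.8125+0·(-1.6875)=8.71875; next y=1/5·5.4375+1/2·8.71875=5.446875
n=3: y=5.446875, sp=5, e=sp−y=-0.446875; I=5.365625, D=e−e_prev=-0.009375; u=0·(-0.446875)+3/2·5.365625+0·(-0.009375)≈8.048438; next y=1/5·5.446875+1/2·8.048438≈5.113594
n=4: y≈5.113594, sp=5, e=sp−y≈-0.113594; I≈5.252031, D=e−e_prev≈0.333281; u=0·(-0.113594)+3/2·5.252031+0·0.333281≈7.878047; next y=1/5·5.113594+1/2·7.878047≈4.961742
n=5: y≈4.961742, sp=5, e=sp−y≈0.038258; I≈5.290289, D=e−e_prev≈0.151852; u=0·0.038258+3/2·5.290289+0·0.151852≈7.935434; next y=1/5·4.961742+1/2·7.935434≈4.960065
n=6: y≈4.960065, sp=1, e=sp−y≈-3.960065; I≈1.330224, D=e−e_prev≈-3.998323; u=0·(-3.960065)+3/2·1.330224+0·(-3.998323)≈1.995336; next y=1/5·4.960065+1/2·1.995336≈1.989681
n=7: y≈1.989681, sp=1, e=sp−y≈-0.989681; I≈0.340543, D=e−e_prev≈2.970384; u=0·(-0.989681)+3/2·0.340543+0·2.970384≈0.510814; next y=1/5·1.989681+1/2·0.510814≈0.653343
n=8: y≈0.653343, sp=1, e=sp−y≈0.346657; I≈0.687200, D=e−e_prev≈1.336338; u=0·0.346657+3/2·0.687200+0·1.336338≈1.030799; next y=1/5·0.653343+1/2·1.030799≈0.646068
n=9: y≈0.646068, sp=1, e=sp−y≈0.353932; I≈1.041131, D=e−e_prev≈0.007275; u=0·0.353932+3/2·1.041131+0·0.007275≈1.561697; next y=1/5·0.646068+1/2·1.561697≈0.910062
n=10: y≈0.910062, sp=1, e=sp−y≈0.089938; I≈1.131069, D=e−e_prev≈-0.263994; u=0·0.089938+3/2·1.131069+0·(-0.263994)≈1.696604; next y=1/5·0.910062+1/2·1.696604≈1.030314
n=11: y≈1.030314, sp=1, e=sp−y≈-0.030314; I≈1.100755, D=e−e_prev≈-0.120252; u=0·(-0.030314)+3/2·1.100755+0·(-0.120252)≈1.651132; next y=1/5·1.030314+1/2·1.651132≈1.031629
n=12: y≈1.031629, sp=1, e=sp−y≈-0.031629; I≈1.069126, D=e−e_prev≈-0.001315; u=0·(-0.031629)+3/2·1.069126+0·(-0.001315)≈1.603689; next y=1/5·1.031629+1/2·1.603689≈1.008170

0 5 7.500 0.000
1 5 9.375 3.750
2 5 8.719 5.438
3 5 8.048 5.447
4 5 7.878 5.114
5 5 7.935 4.962
6 1 1.995 4.960
7 1 0.511 1.990
8 1 1.031 0.653
9 1 1.562 0.646
10 1 1.697 0.910
11 1 1.651 1.030
12 1 1.604 1.032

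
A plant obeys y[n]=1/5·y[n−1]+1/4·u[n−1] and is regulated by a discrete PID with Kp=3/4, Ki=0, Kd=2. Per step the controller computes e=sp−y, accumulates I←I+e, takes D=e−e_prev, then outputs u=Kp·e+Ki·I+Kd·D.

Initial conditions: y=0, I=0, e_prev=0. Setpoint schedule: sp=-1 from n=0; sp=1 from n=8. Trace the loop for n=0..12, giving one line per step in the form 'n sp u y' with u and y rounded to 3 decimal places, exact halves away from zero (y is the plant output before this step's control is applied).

(exact arithmetic carried between steps; '≈' marks a value shown rounded to 6 d.p. or computed from one; I and e_prev carry over from the previous line; the table rounds u and y to 3 d.p., halves away from zero)
n=0: y=0, sp=-1, e=sp−y=-1; I=-1, D=e−e_prev=-1; u=3/4·(-1)+0·(-1)+2·(-1)=-2.75; next y=1/5·0+1/4·(-2.75)=-0.6875
n=1: y=-0.6875, sp=-1, e=sp−y=-0.3125; I=-1.3125, D=e−e_prev=0.6875; u=3/4·(-0.3125)+0·(-1.3125)+2·0.6875=1.140625; next y=1/5·(-0.6875)+1/4·1.140625≈0.147656
n=2: y≈0.147656, sp=-1, e=sp−y≈-1.147656; I≈-2.460156, D=e−e_prev≈-0.835156; u=3/4·(-1.147656)+0·(-2.460156)+2·(-0.835156)≈-2.531055; next y=1/5·0.147656+1/4·(-2.531055)≈-0.603232
n=3: y≈-0.603232, sp=-1, e=sp−y≈-0.396768; I≈-2.856924, D=e−e_prev≈0.750889; u=3/4·(-0.396768)+0·(-2.856924)+2·0.750889≈1.204202; next y=1/5·(-0.603232)+1/4·1.204202≈0.180404
n=4: y≈0.180404, sp=-1, e=sp−y≈-1.180404; I≈-4.037328, D=e−e_prev≈-0.783636; u=3/4·(-1.180404)+0·(-4.037328)+2·(-0.783636)≈-2.452576; next y=1/5·0.180404+1/4·(-2.452576)≈-0.577063
n=5: y≈-0.577063, sp=-1, e=sp−y≈-0.422937; I≈-4.460265, D=e−e_prev≈0.757467; u=3/4·(-0.422937)+0·(-4.460265)+2·0.757467≈1.197731; next y=1/5·(-0.577063)+1/4·1.197731≈0.184020
n=6: y≈0.184020, sp=-1, e=sp−y≈-1.184020; I≈-5.644285, D=e−e_prev≈-0.761083; u=3/4·(-1.184020)+0·(-5.644285)+2·(-0.761083)≈-2.410182; next y=1/5·0.184020+1/4·(-2.410182)≈-0.565741
n=7: y≈-0.565741, sp=-1, e=sp−y≈-0.434259; I≈-6.078543, D=e−e_prev≈0.749762; u=3/4·(-0.434259)+0·(-6.078543)+2·0.749762≈1.173829; next y=1/5·(-0.565741)+1/4·1.173829≈0.180309
n=8: y≈0.180309, sp=1, e=sp−y≈0.819691; I≈-5.258853, D=e−e_prev≈1.253950; u=3/4·0.819691+0·(-5.258853)+2·1.253950≈3.122667; next y=1/5·0.180309+1/4·3.122667≈0.816729
n=9: y≈0.816729, sp=1, e=sp−y≈0.183271; I≈-5.075581, D=e−e_prev≈-0.636420; u=3/4·0.183271+0·(-5.075581)+2·(-0.636420)≈-1.135386; next y=1/5·0.816729+1/4·(-1.135386)≈-0.120501
n=10: y≈-0.120501, sp=1, e=sp−y≈1.120501; I≈-3.955080, D=e−e_prev≈0.937229; u=3/4·1.120501+0·(-3.955080)+2·0.937229≈2.714834; next y=1/5·(-0.120501)+1/4·2.714834≈0.654608
n=11: y≈0.654608, sp=1, e=sp−y≈0.345392; I≈-3.609689, D=e−e_prev≈-0.775109; u=3/4·0.345392+0·(-3.609689)+2·(-0.775109)≈-1.291174; next y=1/5·0.654608+1/4·(-1.291174)≈-0.191872
n=12: y≈-0.191872, sp=1, e=sp−y≈1.191872; I≈-2.417817, D=e−e_prev≈0.846480; u=3/4·1.191872+0·(-2.417817)+2·0.846480≈2.586865; next y=1/5·(-0.191872)+1/4·2.586865≈0.608342

0 -1 -2.750 0.000
1 -1 1.141 -0.688
2 -1 -2.531 0.148
3 -1 1.204 -0.603
4 -1 -2.453 0.180
5 -1 1.198 -0.577
6 -1 -2.410 0.184
7 -1 1.174 -0.566
8 1 3.123 0.180
9 1 -1.135 0.817
10 1 2.715 -0.121
11 1 -1.291 0.655
12 1 2.587 -0.192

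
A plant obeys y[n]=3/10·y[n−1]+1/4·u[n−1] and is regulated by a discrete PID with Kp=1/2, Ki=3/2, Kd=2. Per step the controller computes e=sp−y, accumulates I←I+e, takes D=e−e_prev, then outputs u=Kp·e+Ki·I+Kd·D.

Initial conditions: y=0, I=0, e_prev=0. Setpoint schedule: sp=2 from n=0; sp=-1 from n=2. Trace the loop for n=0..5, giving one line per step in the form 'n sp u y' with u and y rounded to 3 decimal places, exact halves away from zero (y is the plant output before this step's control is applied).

0 2 8.000 0.000
1 2 -1.000 2.000
2 -1 -2.400 0.350
3 -1 1.655 -0.495
4 -1 -3.834 0.265
5 -1 0.365 -0.879

(exact arithmetic carried between steps; '≈' marks a value shown rounded to 6 d.p. or computed from one; I and e_prev carry over from the previous line; the table rounds u and y to 3 d.p., halves away from zero)
n=0: y=0, sp=2, e=sp−y=2; I=2, D=e−e_prev=2; u=1/2·2+3/2·2+2·2=8; next y=3/10·0+1/4·8=2
n=1: y=2, sp=2, e=sp−y=0; I=2, D=e−e_prev=-2; u=1/2·0+3/2·2+2·(-2)=-1; next y=3/10·2+1/4·(-1)=0.35
n=2: y=0.35, sp=-1, e=sp−y=-1.35; I=0.65, D=e−e_prev=-1.35; u=1/2·(-1.35)+3/2·0.65+2·(-1.35)=-2.4; next y=3/10·0.35+1/4·(-2.4)=-0.495
n=3: y=-0.495, sp=-1, e=sp−y=-0.505; I=0.145, D=e−e_prev=0.845; u=1/2·(-0.505)+3/2·0.145+2·0.845=1.655; next y=3/10·(-0.495)+1/4·1.655=0.26525
n=4: y=0.26525, sp=-1, e=sp−y=-1.26525; I=-1.12025, D=e−e_prev=-0.76025; u=1/2·(-1.26525)+3/2·(-1.12025)+2·(-0.76025)=-3.8335; next y=3/10·0.26525+1/4·(-3.8335)=-0.8788
n=5: y=-0.8788, sp=-1, e=sp−y=-0.1212; I=-1.24145, D=e−e_prev=1.14405; u=1/2·(-0.1212)+3/2·(-1.24145)+2·1.14405=0.365325; next y=3/10·(-0.8788)+1/4·0.365325≈-0.172309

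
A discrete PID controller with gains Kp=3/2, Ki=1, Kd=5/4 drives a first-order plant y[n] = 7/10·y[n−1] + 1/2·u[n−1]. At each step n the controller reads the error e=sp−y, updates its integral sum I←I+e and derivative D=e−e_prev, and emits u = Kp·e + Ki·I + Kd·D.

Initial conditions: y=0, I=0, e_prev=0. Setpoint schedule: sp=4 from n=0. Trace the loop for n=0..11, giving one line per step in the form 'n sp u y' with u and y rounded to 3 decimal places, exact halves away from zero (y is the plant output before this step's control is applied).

0 4 15.000 0.000
1 4 -14.125 7.500
2 4 26.672 -1.813
3 4 -31.205 12.067
4 4 50.162 -7.156
5 4 -64.815 20.072
6 4 97.257 -18.357
7 4 -131.431 35.779
8 4 191.144 -40.670
9 4 -263.896 67.103
10 4 378.013 -84.976
11 4 -527.482 129.523

(exact arithmetic carried between steps; '≈' marks a value shown rounded to 6 d.p. or computed from one; I and e_prev carry over from the previous line; the table rounds u and y to 3 d.p., halves away from zero)
n=0: y=0, sp=4, e=sp−y=4; I=4, D=e−e_prev=4; u=3/2·4+1·4+5/4·4=15; next y=7/10·0+1/2·15=7.5
n=1: y=7.5, sp=4, e=sp−y=-3.5; I=0.5, D=e−e_prev=-7.5; u=3/2·(-3.5)+1·0.5+5/4·(-7.5)=-14.125; next y=7/10·7.5+1/2·(-14.125)=-1.8125
n=2: y=-1.8125, sp=4, e=sp−y=5.8125; I=6.3125, D=e−e_prev=9.3125; u=3/2·5.8125+1·6.3125+5/4·9.3125=26.671875; next y=7/10·(-1.8125)+1/2·26.671875≈12.067188
n=3: y≈12.067188, sp=4, e=sp−y≈-8.067188; I≈-1.754688, D=e−e_prev≈-13.879688; u=3/2·(-8.067188)+1·(-1.754688)+5/4·(-13.879688)≈-31.205078; next y=7/10·12.067188+1/2·(-31.205078)≈-7.155508
n=4: y≈-7.155508, sp=4, e=sp−y≈11.155508; I≈9.400820, D=e−e_prev≈19.222695; u=3/2·11.155508+1·9.400820+5/4·19.222695≈50.162451; next y=7/10·(-7.155508)+1/2·50.162451≈20.072370
n=5: y≈20.072370, sp=4, e=sp−y≈-16.072370; I≈-6.671550, D=e−e_prev≈-27.227878; u=3/2·(-16.072370)+1·(-6.671550)+5/4·(-27.227878)≈-64.814952; next y=7/10·20.072370+1/2·(-64.814952)≈-18.356817
n=6: y≈-18.356817, sp=4, e=sp−y≈22.356817; I≈15.685267, D=e−e_prev≈38.429187; u=3/2·22.356817+1·15.685267+5/4·38.429187≈97.256977; next y=7/10·(-18.356817)+1/2·97.256977≈35.778717
n=7: y≈35.778717, sp=4, e=sp−y≈-31.778717; I≈-16.093449, D=e−e_prev≈-54.135534; u=3/2·(-31.778717)+1·(-16.093449)+5/4·(-54.135534)≈-131.430941; next y=7/10·35.778717+1/2·(-131.430941)≈-40.670369
n=8: y≈-40.670369, sp=4, e=sp−y≈44.670369; I≈28.576920, D=e−e_prev≈76.449085; u=3/2·44.670369+1·28.576920+5/4·76.449085≈191.143830; next y=7/10·(-40.670369)+1/2·191.143830≈67.102657
n=9: y≈67.102657, sp=4, e=sp−y≈-63.102657; I≈-34.525737, D=e−e_prev≈-107.773026; u=3/2·(-63.102657)+1·(-34.525737)+5/4·(-107.773026)≈-263.896004; next y=7/10·67.102657+1/2·(-263.896004)≈-84.976142
n=10: y≈-84.976142, sp=4, e=sp−y≈88.976142; I≈54.450405, D=e−e_prev≈152.078799; u=3/2·88.976142+1·54.450405+5/4·152.078799≈378.013118; next y=7/10·(-84.976142)+1/2·378.013118≈129.523259
n=11: y≈129.523259, sp=4, e=sp−y≈-125.523259; I≈-71.072854, D=e−e_prev≈-214.499402; u=3/2·(-125.523259)+1·(-71.072854)+5/4·(-214.499402)≈-527.481995; next y=7/10·129.523259+1/2·(-527.481995)≈-173.074716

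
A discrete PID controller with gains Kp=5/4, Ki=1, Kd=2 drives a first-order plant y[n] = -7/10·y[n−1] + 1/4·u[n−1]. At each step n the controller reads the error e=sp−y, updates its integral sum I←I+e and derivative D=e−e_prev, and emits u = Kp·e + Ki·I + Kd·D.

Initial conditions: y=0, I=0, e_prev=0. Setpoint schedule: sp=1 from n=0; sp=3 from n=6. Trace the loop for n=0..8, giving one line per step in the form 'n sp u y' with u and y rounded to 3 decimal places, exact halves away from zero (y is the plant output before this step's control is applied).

0 1 4.250 0.000
1 1 -1.266 1.063
2 1 9.818 -1.060
3 1 -10.458 3.197
4 1 30.066 -4.852
5 1 -47.182 10.913
6 3 111.914 -19.435
7 3 -189.672 41.583
8 3 395.744 -76.526

(exact arithmetic carried between steps; '≈' marks a value shown rounded to 6 d.p. or computed from one; I and e_prev carry over from the previous line; the table rounds u and y to 3 d.p., halves away from zero)
n=0: y=0, sp=1, e=sp−y=1; I=1, D=e−e_prev=1; u=5/4·1+1·1+2·1=4.25; next y=-7/10·0+1/4·4.25=1.0625
n=1: y=1.0625, sp=1, e=sp−y=-0.0625; I=0.9375, D=e−e_prev=-1.0625; u=5/4·(-0.0625)+1·0.9375+2·(-1.0625)=-1.265625; next y=-7/10·1.0625+1/4·(-1.265625)≈-1.060156
n=2: y≈-1.060156, sp=1, e=sp−y≈2.060156; I≈2.997656, D=e−e_prev≈2.122656; u=5/4·2.060156+1·2.997656+2·2.122656≈9.818164; next y=-7/10·(-1.060156)+1/4·9.818164≈3.196650
n=3: y≈3.196650, sp=1, e=sp−y≈-2.196650; I≈0.801006, D=e−e_prev≈-4.256807; u=5/4·(-2.196650)+1·0.801006+2·(-4.256807)≈-10.458420; next y=-7/10·3.196650+1/4·(-10.458420)≈-4.852260
n=4: y≈-4.852260, sp=1, e=sp−y≈5.852260; I≈6.653266, D=e−e_prev≈8.048911; u=5/4·5.852260+1·6.653266+2·8.048911≈30.066413; next y=-7/10·(-4.852260)+1/4·30.066413≈10.913186
n=5: y≈10.913186, sp=1, e=sp−y≈-9.913186; I≈-3.259919, D=e−e_prev≈-15.765446; u=5/4·(-9.913186)+1·(-3.259919)+2·(-15.765446)≈-47.182293; next y=-7/10·10.913186+1/4·(-47.182293)≈-19.434803
n=6: y≈-19.434803, sp=3, e=sp−y≈22.434803; I≈19.174884, D=e−e_prev≈32.347989; u=5/4·22.434803+1·19.174884+2·32.347989≈111.914365; next y=-7/10·(-19.434803)+1/4·111.914365≈41.582954
n=7: y≈41.582954, sp=3, e=sp−y≈-38.582954; I≈-19.408070, D=e−e_prev≈-61.017757; u=5/4·(-38.582954)+1·(-19.408070)+2·(-61.017757)≈-189.672275; next y=-7/10·41.582954+1/4·(-189.672275)≈-76.526136
n=8: y≈-76.526136, sp=3, e=sp−y≈79.526136; I≈60.118067, D=e−e_prev≈118.109090; u=5/4·79.526136+1·60.118067+2·118.109090≈395.743917; next y=-7/10·(-76.526136)+1/4·395.743917≈152.504275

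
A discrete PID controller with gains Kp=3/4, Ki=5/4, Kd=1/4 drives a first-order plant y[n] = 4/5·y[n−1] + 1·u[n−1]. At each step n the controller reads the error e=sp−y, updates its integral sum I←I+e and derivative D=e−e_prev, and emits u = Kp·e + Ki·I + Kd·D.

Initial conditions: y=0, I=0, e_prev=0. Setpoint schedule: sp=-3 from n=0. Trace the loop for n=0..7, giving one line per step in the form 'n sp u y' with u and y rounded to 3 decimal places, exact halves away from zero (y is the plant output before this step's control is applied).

0 -3 -6.750 0.000
1 -3 5.438 -6.750
2 -3 -6.834 0.038
3 -3 6.460 -6.804
4 -3 -8.092 1.016
5 -3 7.507 -7.279
6 -3 -9.384 1.684
7 -3 8.874 -8.037

(exact arithmetic carried between steps; '≈' marks a value shown rounded to 6 d.p. or computed from one; I and e_prev carry over from the previous line; the table rounds u and y to 3 d.p., halves away from zero)
n=0: y=0, sp=-3, e=sp−y=-3; I=-3, D=e−e_prev=-3; u=3/4·(-3)+5/4·(-3)+1/4·(-3)=-6.75; next y=4/5·0+1·(-6.75)=-6.75
n=1: y=-6.75, sp=-3, e=sp−y=3.75; I=0.75, D=e−e_prev=6.75; u=3/4·3.75+5/4·0.75+1/4·6.75=5.4375; next y=4/5·(-6.75)+1·5.4375=0.0375
n=2: y=0.0375, sp=-3, e=sp−y=-3.0375; I=-2.2875, D=e−e_prev=-6.7875; u=3/4·(-3.0375)+5/4·(-2.2875)+1/4·(-6.7875)=-6.834375; next y=4/5·0.0375+1·(-6.834375)=-6.804375
n=3: y=-6.804375, sp=-3, e=sp−y=3.804375; I=1.516875, D=e−e_prev=6.841875; u=3/4·3.804375+5/4·1.516875+1/4·6.841875≈6.459844; next y=4/5·(-6.804375)+1·6.459844≈1.016344
n=4: y≈1.016344, sp=-3, e=sp−y≈-4.016344; I≈-2.499469, D=e−e_prev≈-7.820719; u=3/4·(-4.016344)+5/4·(-2.499469)+1/4·(-7.820719)≈-8.091773; next y=4/5·1.016344+1·(-8.091773)≈-7.278698
n=5: y≈-7.278698, sp=-3, e=sp−y≈4.278698; I≈1.779230, D=e−e_prev≈8.295042; u=3/4·4.278698+5/4·1.779230+1/4·8.295042≈7.506821; next y=4/5·(-7.278698)+1·7.506821≈1.683863
n=6: y≈1.683863, sp=-3, e=sp−y≈-4.683863; I≈-2.904633, D=e−e_prev≈-8.962561; u=3/4·(-4.683863)+5/4·(-2.904633)+1/4·(-8.962561)≈-9.384329; next y=4/5·1.683863+1·(-9.384329)≈-8.037238
n=7: y≈-8.037238, sp=-3, e=sp−y≈5.037238; I≈2.132605, D=e−e_prev≈9.721101; u=3/4·5.037238+5/4·2.132605+1/4·9.721101≈8.873961; next y=4/5·(-8.037238)+1·8.873961≈2.444170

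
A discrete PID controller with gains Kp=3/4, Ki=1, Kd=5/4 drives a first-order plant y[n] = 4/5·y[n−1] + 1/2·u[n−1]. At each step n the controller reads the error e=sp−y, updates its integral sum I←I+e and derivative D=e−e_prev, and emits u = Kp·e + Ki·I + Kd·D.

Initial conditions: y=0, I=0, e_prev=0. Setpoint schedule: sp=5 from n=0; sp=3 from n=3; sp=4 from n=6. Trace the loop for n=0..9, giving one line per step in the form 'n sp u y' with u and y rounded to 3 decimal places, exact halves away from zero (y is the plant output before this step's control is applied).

0 5 15.000 0.000
1 5 -8.750 7.500
2 5 15.750 1.625
3 3 -16.869 9.175
4 3 19.702 -1.094
5 3 -19.250 8.975
6 4 24.622 -2.445
7 4 -22.858 10.355
8 4 27.287 -3.145
9 4 -25.261 11.128

(exact arithmetic carried between steps; '≈' marks a value shown rounded to 6 d.p. or computed from one; I and e_prev carry over from the previous line; the table rounds u and y to 3 d.p., halves away from zero)
n=0: y=0, sp=5, e=sp−y=5; I=5, D=e−e_prev=5; u=3/4·5+1·5+5/4·5=15; next y=4/5·0+1/2·15=7.5
n=1: y=7.5, sp=5, e=sp−y=-2.5; I=2.5, D=e−e_prev=-7.5; u=3/4·(-2.5)+1·2.5+5/4·(-7.5)=-8.75; next y=4/5·7.5+1/2·(-8.75)=1.625
n=2: y=1.625, sp=5, e=sp−y=3.375; I=5.875, D=e−e_prev=5.875; u=3/4·3.375+1·5.875+5/4·5.875=15.75; next y=4/5·1.625+1/2·15.75=9.175
n=3: y=9.175, sp=3, e=sp−y=-6.175; I=-0.3, D=e−e_prev=-9.55; u=3/4·(-6.175)+1·(-0.3)+5/4·(-9.55)=-16.86875; next y=4/5·9.175+1/2·(-16.86875)=-1.094375
n=4: y=-1.094375, sp=3, e=sp−y=4.094375; I=3.794375, D=e−e_prev=10.269375; u=3/4·4.094375+1·3.794375+5/4·10.269375=19.701875; next y=4/5·(-1.094375)+1/2·19.701875≈8.975438
n=5: y≈8.975438, sp=3, e=sp−y≈-5.975438; I≈-2.181063, D=e−e_prev≈-10.069813; u=3/4·(-5.975438)+1·(-2.181063)+5/4·(-10.069813)≈-19.249906; next y=4/5·8.975438+1/2·(-19.249906)≈-2.444603
n=6: y≈-2.444603, sp=4, e=sp−y≈6.444603; I≈4.263541, D=e−e_prev≈12.420041; u=3/4·6.444603+1·4.263541+5/4·12.420041≈24.622044; next y=4/5·(-2.444603)+1/2·24.622044≈10.355339
n=7: y≈10.355339, sp=4, e=sp−y≈-6.355339; I≈-2.091799, D=e−e_prev≈-12.799943; u=3/4·(-6.355339)+1·(-2.091799)+5/4·(-12.799943)≈-22.858231; next y=4/5·10.355339+1/2·(-22.858231)≈-3.144844
n=8: y≈-3.144844, sp=4, e=sp−y≈7.144844; I≈5.053045, D=e−e_prev≈13.500184; u=3/4·7.144844+1·5.053045+5/4·13.500184≈27.286908; next y=4/5·(-3.144844)+1/2·27.286908≈11.127579
n=9: y≈11.127579, sp=4, e=sp−y≈-7.127579; I≈-2.074533, D=e−e_prev≈-14.272423; u=3/4·(-7.127579)+1·(-2.074533)+5/4·(-14.272423)≈-25.260746; next y=4/5·11.127579+1/2·(-25.260746)≈-3.728310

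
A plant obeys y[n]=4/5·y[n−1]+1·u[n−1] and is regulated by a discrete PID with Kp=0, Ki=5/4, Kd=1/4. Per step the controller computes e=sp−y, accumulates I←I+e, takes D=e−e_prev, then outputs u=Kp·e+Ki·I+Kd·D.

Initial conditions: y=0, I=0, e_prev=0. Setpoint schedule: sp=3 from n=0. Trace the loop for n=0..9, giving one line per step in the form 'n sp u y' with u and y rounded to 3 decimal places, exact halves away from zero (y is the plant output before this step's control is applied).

(exact arithmetic carried between steps; '≈' marks a value shown rounded to 6 d.p. or computed from one; I and e_prev carry over from the previous line; the table rounds u and y to 3 d.p., halves away from zero)
n=0: y=0, sp=3, e=sp−y=3; I=3, D=e−e_prev=3; u=0·3+5/4·3+1/4·3=4.5; next y=4/5·0+1·4.5=4.5
n=1: y=4.5, sp=3, e=sp−y=-1.5; I=1.5, D=e−e_prev=-4.5; u=0·(-1.5)+5/4·1.5+1/4·(-4.5)=0.75; next y=4/5·4.5+1·0.75=4.35
n=2: y=4.35, sp=3, e=sp−y=-1.35; I=0.15, D=e−e_prev=0.15; u=0·(-1.35)+5/4·0.15+1/4·0.15=0.225; next y=4/5·4.35+1·0.225=3.705
n=3: y=3.705, sp=3, e=sp−y=-0.705; I=-0.555, D=e−e_prev=0.645; u=0·(-0.705)+5/4·(-0.555)+1/4·0.645=-0.5325; next y=4/5·3.705+1·(-0.5325)=2.4315
n=4: y=2.4315, sp=3, e=sp−y=0.5685; I=0.0135, D=e−e_prev=1.2735; u=0·0.5685+5/4·0.0135+1/4·1.2735=0.33525; next y=4/5·2.4315+1·0.33525=2.28045
n=5: y=2.28045, sp=3, e=sp−y=0.71955; I=0.73305, D=e−e_prev=0.15105; u=0·0.71955+5/4·0.73305+1/4·0.15105=0.954075; next y=4/5·2.28045+1·0.954075=2.778435
n=6: y=2.778435, sp=3, e=sp−y=0.221565; I=0.954615, D=e−e_prev=-0.497985; u=0·0.221565+5/4·0.954615+1/4·(-0.497985)≈1.068773; next y=4/5·2.778435+1·1.068773≈3.291521
n=7: y≈3.291521, sp=3, e=sp−y≈-0.291521; I≈0.663095, D=e−e_prev≈-0.513086; u=0·(-0.291521)+5/4·0.663095+1/4·(-0.513086)≈0.700597; next y=4/5·3.291521+1·0.700597≈3.333813
n=8: y≈3.333813, sp=3, e=sp−y≈-0.333813; I≈0.329281, D=e−e_prev≈-0.042293; u=0·(-0.333813)+5/4·0.329281+1/4·(-0.042293)≈0.401029; next y=4/5·3.333813+1·0.401029≈3.068079
n=9: y≈3.068079, sp=3, e=sp−y≈-0.068079; I≈0.261202, D=e−e_prev≈0.265734; u=0·(-0.068079)+5/4·0.261202+1/4·0.265734≈0.392936; next y=4/5·3.068079+1·0.392936≈2.847400

0 3 4.500 0.000
1 3 0.750 4.500
2 3 0.225 4.350
3 3 -0.533 3.705
4 3 0.335 2.432
5 3 0.954 2.280
6 3 1.069 2.778
7 3 0.701 3.292
8 3 0.401 3.334
9 3 0.393 3.068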